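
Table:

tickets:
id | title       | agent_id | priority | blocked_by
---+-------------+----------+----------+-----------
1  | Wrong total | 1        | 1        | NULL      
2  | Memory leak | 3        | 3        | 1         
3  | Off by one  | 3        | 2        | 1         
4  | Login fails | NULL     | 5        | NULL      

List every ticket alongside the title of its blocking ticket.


This is a self-join: tickets is joined to a second copy of itself, matching each row's blocked_by to another row's id. Use LEFT JOIN so rows with blocked_by=NULL are kept.
  - ticket 1 (Wrong total): blocked_by=NULL -> NULL
  - ticket 2 (Memory leak): blocked_by=1 -> Wrong total
  - ticket 3 (Off by one): blocked_by=1 -> Wrong total
  - ticket 4 (Login fails): blocked_by=NULL -> NULL

SQL:
SELECT a.title AS item, b.title AS blocked_by
FROM tickets a
LEFT JOIN tickets b ON a.blocked_by = b.id

Result:
item        | blocked_by 
------------+------------
Wrong total | NULL       
Memory leak | Wrong total
Off by one  | Wrong total
Login fails | NULL       


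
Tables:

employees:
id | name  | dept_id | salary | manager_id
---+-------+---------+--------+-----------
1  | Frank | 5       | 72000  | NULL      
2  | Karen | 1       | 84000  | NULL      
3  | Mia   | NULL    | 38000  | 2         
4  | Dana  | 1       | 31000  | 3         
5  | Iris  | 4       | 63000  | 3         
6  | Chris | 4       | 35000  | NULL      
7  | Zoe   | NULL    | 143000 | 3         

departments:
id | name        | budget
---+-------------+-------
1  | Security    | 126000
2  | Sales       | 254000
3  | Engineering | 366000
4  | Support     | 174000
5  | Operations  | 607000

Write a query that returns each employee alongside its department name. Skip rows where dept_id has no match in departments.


INNER JOIN keeps only employees rows whose dept_id matches an id in departments. Walk through each employee:
  - employee 1 (Frank): dept_id=5 -> matches Operations
  - employee 2 (Karen): dept_id=1 -> matches Security
  - employee 3 (Mia): dept_id=NULL, no match -> dropped
  - employee 4 (Dana): dept_id=1 -> matches Security
  - employee 5 (Iris): dept_id=4 -> matches Support
  - employee 6 (Chris): dept_id=4 -> matches Support
  - employee 7 (Zoe): dept_id=NULL, no match -> dropped
So 2 of 7 rows are dropped.

SQL:
SELECT a.name, b.name AS department
FROM employees a
INNER JOIN departments b ON a.dept_id = b.id

Result:
name  | department
------+-----------
Frank | Operations
Karen | Security  
Dana  | Security  
Iris  | Support   
Chris | Support   


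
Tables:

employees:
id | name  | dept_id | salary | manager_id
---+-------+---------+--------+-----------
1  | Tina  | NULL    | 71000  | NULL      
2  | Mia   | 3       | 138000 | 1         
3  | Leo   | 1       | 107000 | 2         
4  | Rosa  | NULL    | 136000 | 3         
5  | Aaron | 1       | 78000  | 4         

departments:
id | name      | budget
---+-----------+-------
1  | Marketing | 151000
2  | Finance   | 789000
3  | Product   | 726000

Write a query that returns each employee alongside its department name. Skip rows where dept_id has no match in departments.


INNER JOIN keeps only employees rows whose dept_id matches an id in departments. Walk through each employee:
  - employee 1 (Tina): dept_id=NULL, no match -> dropped
  - employee 2 (Mia): dept_id=3 -> matches Product
  - employee 3 (Leo): dept_id=1 -> matches Marketing
  - employee 4 (Rosa): dept_id=NULL, no match -> dropped
  - employee 5 (Aaron): dept_id=1 -> matches Marketing
So 2 of 5 rows are dropped.

SQL:
SELECT a.name, b.name AS department
FROM employees a
INNER JOIN departments b ON a.dept_id = b.id

Result:
name  | department
------+-----------
Mia   | Product   
Leo   | Marketing 
Aaron | Marketing 


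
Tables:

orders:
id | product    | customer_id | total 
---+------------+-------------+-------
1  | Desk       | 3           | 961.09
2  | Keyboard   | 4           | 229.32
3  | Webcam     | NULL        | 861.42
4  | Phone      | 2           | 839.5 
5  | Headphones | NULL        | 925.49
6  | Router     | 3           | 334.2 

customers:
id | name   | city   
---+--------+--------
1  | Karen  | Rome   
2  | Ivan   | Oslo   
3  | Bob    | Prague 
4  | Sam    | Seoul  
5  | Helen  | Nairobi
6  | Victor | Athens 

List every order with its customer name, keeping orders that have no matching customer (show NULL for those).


LEFT JOIN keeps every row from orders (the left table); where customer_id has no match in customers, the customer columns become NULL. Walk through each order:
  - order 1 (Desk): customer_id=3 -> matches Bob
  - order 2 (Keyboard): customer_id=4 -> matches Sam
  - order 3 (Webcam): customer_id=NULL, no match -> kept with NULL
  - order 4 (Phone): customer_id=2 -> matches Ivan
  - order 5 (Headphones): customer_id=NULL, no match -> kept with NULL
  - order 6 (Router): customer_id=3 -> matches Bob
All 6 rows appear; 2 have NULL customer.

SQL:
SELECT a.product, b.name AS customer
FROM orders a
LEFT JOIN customers b ON a.customer_id = b.id

Result:
product    | customer
-----------+---------
Desk       | Bob     
Keyboard   | Sam     
Webcam     | NULL    
Phone      | Ivan    
Headphones | NULL    
Router     | Bob     


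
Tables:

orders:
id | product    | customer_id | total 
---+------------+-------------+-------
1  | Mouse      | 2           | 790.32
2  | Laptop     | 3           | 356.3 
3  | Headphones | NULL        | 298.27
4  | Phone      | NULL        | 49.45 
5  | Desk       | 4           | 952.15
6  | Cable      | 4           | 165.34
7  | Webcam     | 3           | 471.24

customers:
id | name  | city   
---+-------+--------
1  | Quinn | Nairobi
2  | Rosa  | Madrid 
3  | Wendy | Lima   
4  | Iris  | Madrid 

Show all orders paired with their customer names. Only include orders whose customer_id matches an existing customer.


INNER JOIN keeps only orders rows whose customer_id matches an id in customers. Walk through each order:
  - order 1 (Mouse): customer_id=2 -> matches Rosa
  - order 2 (Laptop): customer_id=3 -> matches Wendy
  - order 3 (Headphones): customer_id=NULL, no match -> dropped
  - order 4 (Phone): customer_id=NULL, no match -> dropped
  - order 5 (Desk): customer_id=4 -> matches Iris
  - order 6 (Cable): customer_id=4 -> matches Iris
  - order 7 (Webcam): customer_id=3 -> matches Wendy
So 2 of 7 rows are dropped.

SQL:
SELECT a.product, b.name AS customer
FROM orders a
INNER JOIN customers b ON a.customer_id = b.id

Result:
product | customer
--------+---------
Mouse   | Rosa    
Laptop  | Wendy   
Desk    | Iris    
Cable   | Iris    
Webcam  | Wendy   


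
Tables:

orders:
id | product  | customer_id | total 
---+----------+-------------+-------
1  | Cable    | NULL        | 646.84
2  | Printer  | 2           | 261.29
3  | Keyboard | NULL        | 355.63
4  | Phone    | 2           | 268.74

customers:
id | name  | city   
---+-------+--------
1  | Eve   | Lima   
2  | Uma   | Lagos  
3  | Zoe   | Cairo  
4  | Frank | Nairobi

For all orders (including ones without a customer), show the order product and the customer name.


LEFT JOIN keeps every row from orders (the left table); where customer_id has no match in customers, the customer columns become NULL. Walk through each order:
  - order 1 (Cable): customer_id=NULL, no match -> kept with NULL
  - order 2 (Printer): customer_id=2 -> matches Uma
  - order 3 (Keyboard): customer_id=NULL, no match -> kept with NULL
  - order 4 (Phone): customer_id=2 -> matches Uma
All 4 rows appear; 2 have NULL customer.

SQL:
SELECT a.product, b.name AS customer
FROM orders a
LEFT JOIN customers b ON a.customer_id = b.id

Result:
product  | customer
---------+---------
Cable    | NULL    
Printer  | Uma     
Keyboard | NULL    
Phone    | Uma     


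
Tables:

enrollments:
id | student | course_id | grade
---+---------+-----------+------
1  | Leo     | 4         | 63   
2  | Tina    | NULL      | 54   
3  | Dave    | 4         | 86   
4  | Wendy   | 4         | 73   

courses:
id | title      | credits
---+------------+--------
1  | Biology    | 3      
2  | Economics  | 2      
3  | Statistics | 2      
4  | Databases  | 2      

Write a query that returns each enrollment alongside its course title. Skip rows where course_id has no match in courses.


INNER JOIN keeps only enrollments rows whose course_id matches an id in courses. Walk through each enrollment:
  - enrollment 1 (Leo): course_id=4 -> matches Databases
  - enrollment 2 (Tina): course_id=NULL, no match -> dropped
  - enrollment 3 (Dave): course_id=4 -> matches Databases
  - enrollment 4 (Wendy): course_id=4 -> matches Databases
So 1 of 4 rows is dropped.

SQL:
SELECT a.student, b.title AS course
FROM enrollments a
INNER JOIN courses b ON a.course_id = b.id

Result:
student | course   
--------+----------
Leo     | Databases
Dave    | Databases
Wendy   | Databases


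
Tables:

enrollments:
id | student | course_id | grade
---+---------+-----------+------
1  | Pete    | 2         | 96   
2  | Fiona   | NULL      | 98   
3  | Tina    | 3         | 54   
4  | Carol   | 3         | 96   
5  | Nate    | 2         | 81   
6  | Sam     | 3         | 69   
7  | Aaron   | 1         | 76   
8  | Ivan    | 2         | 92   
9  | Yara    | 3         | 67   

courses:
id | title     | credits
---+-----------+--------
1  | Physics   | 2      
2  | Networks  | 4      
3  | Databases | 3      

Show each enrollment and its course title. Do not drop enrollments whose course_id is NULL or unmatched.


LEFT JOIN keeps every row from enrollments (the left table); where course_id has no match in courses, the course columns become NULL. Walk through each enrollment:
  - enrollment 1 (Pete): course_id=2 -> matches Networks
  - enrollment 2 (Fiona): course_id=NULL, no match -> kept with NULL
  - enrollment 3 (Tina): course_id=3 -> matches Databases
  - enrollment 4 (Carol): course_id=3 -> matches Databases
  - enrollment 5 (Nate): course_id=2 -> matches Networks
  - enrollment 6 (Sam): course_id=3 -> matches Databases
  - enrollment 7 (Aaron): course_id=1 -> matches Physics
  - enrollment 8 (Ivan): course_id=2 -> matches Networks
  - enrollment 9 (Yara): course_id=3 -> matches Databases
All 9 rows appear; 1 has NULL course.

SQL:
SELECT a.student, b.title AS course
FROM enrollments a
LEFT JOIN courses b ON a.course_id = b.id

Result:
student | course   
--------+----------
Pete    | Networks 
Fiona   | NULL     
Tina    | Databases
Carol   | Databases
Nate    | Networks 
Sam     | Databases
Aaron   | Physics  
Ivan    | Networks 
Yara    | Databases


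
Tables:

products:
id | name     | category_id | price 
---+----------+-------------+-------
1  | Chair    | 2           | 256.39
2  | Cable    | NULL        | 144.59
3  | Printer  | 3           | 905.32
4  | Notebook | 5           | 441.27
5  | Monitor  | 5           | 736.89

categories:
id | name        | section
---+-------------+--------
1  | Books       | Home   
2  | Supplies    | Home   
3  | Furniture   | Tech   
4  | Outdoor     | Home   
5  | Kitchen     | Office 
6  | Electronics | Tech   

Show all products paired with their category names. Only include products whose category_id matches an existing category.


INNER JOIN keeps only products rows whose category_id matches an id in categories. Walk through each product:
  - product 1 (Chair): category_id=2 -> matches Supplies
  - product 2 (Cable): category_id=NULL, no match -> dropped
  - product 3 (Printer): category_id=3 -> matches Furniture
  - product 4 (Notebook): category_id=5 -> matches Kitchen
  - product 5 (Monitor): category_id=5 -> matches Kitchen
So 1 of 5 rows is dropped.

SQL:
SELECT a.name, b.name AS category
FROM products a
INNER JOIN categories b ON a.category_id = b.id

Result:
name     | category 
---------+----------
Chair    | Supplies 
Printer  | Furniture
Notebook | Kitchen  
Monitor  | Kitchen  


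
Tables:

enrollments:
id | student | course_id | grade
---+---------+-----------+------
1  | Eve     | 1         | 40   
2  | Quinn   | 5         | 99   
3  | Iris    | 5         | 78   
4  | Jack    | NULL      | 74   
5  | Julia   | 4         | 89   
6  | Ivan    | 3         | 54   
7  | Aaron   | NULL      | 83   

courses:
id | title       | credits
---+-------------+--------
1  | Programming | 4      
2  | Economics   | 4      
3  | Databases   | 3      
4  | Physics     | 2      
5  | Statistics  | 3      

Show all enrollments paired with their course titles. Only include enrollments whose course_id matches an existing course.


INNER JOIN keeps only enrollments rows whose course_id matches an id in courses. Walk through each enrollment:
  - enrollment 1 (Eve): course_id=1 -> matches Programming
  - enrollment 2 (Quinn): course_id=5 -> matches Statistics
  - enrollment 3 (Iris): course_id=5 -> matches Statistics
  - enrollment 4 (Jack): course_id=NULL, no match -> dropped
  - enrollment 5 (Julia): course_id=4 -> matches Physics
  - enrollment 6 (Ivan): course_id=3 -> matches Databases
  - enrollment 7 (Aaron): course_id=NULL, no match -> dropped
So 2 of 7 rows are dropped.

SQL:
SELECT a.student, b.title AS course
FROM enrollments a
INNER JOIN courses b ON a.course_id = b.id

Result:
student | course     
--------+------------
Eve     | Programming
Quinn   | Statistics 
Iris    | Statistics 
Julia   | Physics    
Ivan    | Databases  


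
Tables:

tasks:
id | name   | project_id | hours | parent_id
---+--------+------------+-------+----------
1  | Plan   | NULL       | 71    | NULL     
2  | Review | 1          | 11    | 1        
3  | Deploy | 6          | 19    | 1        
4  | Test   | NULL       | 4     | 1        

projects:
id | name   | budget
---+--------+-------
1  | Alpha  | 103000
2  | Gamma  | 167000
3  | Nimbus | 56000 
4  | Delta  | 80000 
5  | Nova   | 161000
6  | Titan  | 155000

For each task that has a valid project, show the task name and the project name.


INNER JOIN keeps only tasks rows whose project_id matches an id in projects. Walk through each task:
  - task 1 (Plan): project_id=NULL, no match -> dropped
  - task 2 (Review): project_id=1 -> matches Alpha
  - task 3 (Deploy): project_id=6 -> matches Titan
  - task 4 (Test): project_id=NULL, no match -> dropped
So 2 of 4 rows are dropped.

SQL:
SELECT a.name, b.name AS project
FROM tasks a
INNER JOIN projects b ON a.project_id = b.id

Result:
name   | project
-------+--------
Review | Alpha  
Deploy | Titan  


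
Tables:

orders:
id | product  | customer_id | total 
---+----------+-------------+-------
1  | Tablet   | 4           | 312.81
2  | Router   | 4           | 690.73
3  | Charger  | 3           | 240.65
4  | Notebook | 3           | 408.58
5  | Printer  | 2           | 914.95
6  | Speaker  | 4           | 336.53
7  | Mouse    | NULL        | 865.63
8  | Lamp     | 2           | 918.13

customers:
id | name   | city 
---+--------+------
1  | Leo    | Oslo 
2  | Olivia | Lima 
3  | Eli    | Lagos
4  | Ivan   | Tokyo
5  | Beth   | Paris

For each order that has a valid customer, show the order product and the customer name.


INNER JOIN keeps only orders rows whose customer_id matches an id in customers. Walk through each order:
  - order 1 (Tablet): customer_id=4 -> matches Ivan
  - order 2 (Router): customer_id=4 -> matches Ivan
  - order 3 (Charger): customer_id=3 -> matches Eli
  - order 4 (Notebook): customer_id=3 -> matches Eli
  - order 5 (Printer): customer_id=2 -> matches Olivia
  - order 6 (Speaker): customer_id=4 -> matches Ivan
  - order 7 (Mouse): customer_id=NULL, no match -> dropped
  - order 8 (Lamp): customer_id=2 -> matches Olivia
So 1 of 8 rows is dropped.

SQL:
SELECT a.product, b.name AS customer
FROM orders a
INNER JOIN customers b ON a.customer_id = b.id

Result:
product  | customer
---------+---------
Tablet   | Ivan    
Router   | Ivan    
Charger  | Eli     
Notebook | Eli     
Printer  | Olivia  
Speaker  | Ivan    
Lamp     | Olivia  


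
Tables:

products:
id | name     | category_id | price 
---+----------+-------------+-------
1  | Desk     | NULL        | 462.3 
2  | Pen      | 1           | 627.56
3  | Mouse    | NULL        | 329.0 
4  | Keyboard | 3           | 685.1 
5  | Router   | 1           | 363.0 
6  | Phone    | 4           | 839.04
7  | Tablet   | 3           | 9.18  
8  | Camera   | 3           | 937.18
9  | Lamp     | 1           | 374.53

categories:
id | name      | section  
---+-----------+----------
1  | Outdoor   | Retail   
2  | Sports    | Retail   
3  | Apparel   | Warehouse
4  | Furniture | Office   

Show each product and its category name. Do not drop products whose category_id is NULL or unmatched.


LEFT JOIN keeps every row from products (the left table); where category_id has no match in categories, the category columns become NULL. Walk through each product:
  - product 1 (Desk): category_id=NULL, no match -> kept with NULL
  - product 2 (Pen): category_id=1 -> matches Outdoor
  - product 3 (Mouse): category_id=NULL, no match -> kept with NULL
  - product 4 (Keyboard): category_id=3 -> matches Apparel
  - product 5 (Router): category_id=1 -> matches Outdoor
  - product 6 (Phone): category_id=4 -> matches Furniture
  - product 7 (Tablet): category_id=3 -> matches Apparel
  - product 8 (Camera): category_id=3 -> matches Apparel
  - product 9 (Lamp): category_id=1 -> matches Outdoor
All 9 rows appear; 2 have NULL category.

SQL:
SELECT a.name, b.name AS category
FROM products a
LEFT JOIN categories b ON a.category_id = b.id

Result:
name     | category 
---------+----------
Desk     | NULL     
Pen      | Outdoor  
Mouse    | NULL     
Keyboard | Apparel  
Router   | Outdoor  
Phone    | Furniture
Tablet   | Apparel  
Camera   | Apparel  
Lamp     | Outdoor  


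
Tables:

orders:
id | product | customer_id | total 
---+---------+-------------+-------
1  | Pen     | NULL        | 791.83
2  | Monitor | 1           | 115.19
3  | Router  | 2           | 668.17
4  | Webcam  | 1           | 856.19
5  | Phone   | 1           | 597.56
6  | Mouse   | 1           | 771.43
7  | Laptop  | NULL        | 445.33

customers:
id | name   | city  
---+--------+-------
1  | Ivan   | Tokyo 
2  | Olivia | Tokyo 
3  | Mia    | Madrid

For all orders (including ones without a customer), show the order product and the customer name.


LEFT JOIN keeps every row from orders (the left table); where customer_id has no match in customers, the customer columns become NULL. Walk through each order:
  - order 1 (Pen): customer_id=NULL, no match -> kept with NULL
  - order 2 (Monitor): customer_id=1 -> matches Ivan
  - order 3 (Router): customer_id=2 -> matches Olivia
  - order 4 (Webcam): customer_id=1 -> matches Ivan
  - order 5 (Phone): customer_id=1 -> matches Ivan
  - order 6 (Mouse): customer_id=1 -> matches Ivan
  - order 7 (Laptop): customer_id=NULL, no match -> kept with NULL
All 7 rows appear; 2 have NULL customer.

SQL:
SELECT a.product, b.name AS customer
FROM orders a
LEFT JOIN customers b ON a.customer_id = b.id

Result:
product | customer
--------+---------
Pen     | NULL    
Monitor | Ivan    
Router  | Olivia  
Webcam  | Ivan    
Phone   | Ivan    
Mouse   | Ivan    
Laptop  | NULL    


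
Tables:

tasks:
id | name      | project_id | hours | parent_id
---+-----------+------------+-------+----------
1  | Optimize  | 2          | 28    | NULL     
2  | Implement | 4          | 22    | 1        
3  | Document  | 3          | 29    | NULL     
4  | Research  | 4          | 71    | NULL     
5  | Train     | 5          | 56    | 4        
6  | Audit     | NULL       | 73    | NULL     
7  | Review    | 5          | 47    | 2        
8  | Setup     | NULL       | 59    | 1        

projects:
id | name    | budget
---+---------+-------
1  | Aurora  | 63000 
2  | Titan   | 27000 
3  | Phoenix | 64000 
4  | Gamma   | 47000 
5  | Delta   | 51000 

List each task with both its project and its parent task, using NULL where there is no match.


Two LEFT JOINs from the same base table tasks: one to projects via project_id, one to tasks itself via parent_id. Both are LEFT so every task is preserved.
Match against projects:
  - task 1 (Optimize): project_id=2 -> matches Titan
  - task 2 (Implement): project_id=4 -> matches Gamma
  - task 3 (Document): project_id=3 -> matches Phoenix
  - task 4 (Research): project_id=4 -> matches Gamma
  - task 5 (Train): project_id=5 -> matches Delta
  - task 6 (Audit): project_id=NULL, no match -> kept with NULL
  - task 7 (Review): project_id=5 -> matches Delta
  - task 8 (Setup): project_id=NULL, no match -> kept with NULL
Match against tasks (self):
  - task 1 (Optimize): parent_id=NULL -> NULL
  - task 2 (Implement): parent_id=1 -> Optimize
  - task 3 (Document): parent_id=NULL -> NULL
  - task 4 (Research): parent_id=NULL -> NULL
  - task 5 (Train): parent_id=4 -> Research
  - task 6 (Audit): parent_id=NULL -> NULL
  - task 7 (Review): parent_id=2 -> Implement
  - task 8 (Setup): parent_id=1 -> Optimize

SQL:
SELECT a.name, b.name AS project, c.name AS parent
FROM tasks a
LEFT JOIN projects b ON a.project_id = b.id
LEFT JOIN tasks c ON a.parent_id = c.id

Result:
name      | project | parent   
----------+---------+----------
Optimize  | Titan   | NULL     
Implement | Gamma   | Optimize 
Document  | Phoenix | NULL     
Research  | Gamma   | NULL     
Train     | Delta   | Research 
Audit     | NULL    | NULL     
Review    | Delta   | Implement
Setup     | NULL    | Optimize 


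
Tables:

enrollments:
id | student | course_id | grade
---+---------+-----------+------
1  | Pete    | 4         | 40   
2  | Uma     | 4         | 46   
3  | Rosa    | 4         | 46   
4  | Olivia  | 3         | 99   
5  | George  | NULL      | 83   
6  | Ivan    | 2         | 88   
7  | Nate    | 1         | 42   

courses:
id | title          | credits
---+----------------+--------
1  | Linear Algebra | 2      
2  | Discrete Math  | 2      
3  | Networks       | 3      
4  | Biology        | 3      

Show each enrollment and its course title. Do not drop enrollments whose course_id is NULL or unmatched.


LEFT JOIN keeps every row from enrollments (the left table); where course_id has no match in courses, the course columns become NULL. Walk through each enrollment:
  - enrollment 1 (Pete): course_id=4 -> matches Biology
  - enrollment 2 (Uma): course_id=4 -> matches Biology
  - enrollment 3 (Rosa): course_id=4 -> matches Biology
  - enrollment 4 (Olivia): course_id=3 -> matches Networks
  - enrollment 5 (George): course_id=NULL, no match -> kept with NULL
  - enrollment 6 (Ivan): course_id=2 -> matches Discrete Math
  - enrollment 7 (Nate): course_id=1 -> matches Linear Algebra
All 7 rows appear; 1 has NULL course.

SQL:
SELECT a.student, b.title AS course
FROM enrollments a
LEFT JOIN courses b ON a.course_id = b.id

Result:
student | course        
--------+---------------
Pete    | Biology       
Uma     | Biology       
Rosa    | Biology       
Olivia  | Networks      
George  | NULL          
Ivan    | Discrete Math 
Nate    | Linear Algebra


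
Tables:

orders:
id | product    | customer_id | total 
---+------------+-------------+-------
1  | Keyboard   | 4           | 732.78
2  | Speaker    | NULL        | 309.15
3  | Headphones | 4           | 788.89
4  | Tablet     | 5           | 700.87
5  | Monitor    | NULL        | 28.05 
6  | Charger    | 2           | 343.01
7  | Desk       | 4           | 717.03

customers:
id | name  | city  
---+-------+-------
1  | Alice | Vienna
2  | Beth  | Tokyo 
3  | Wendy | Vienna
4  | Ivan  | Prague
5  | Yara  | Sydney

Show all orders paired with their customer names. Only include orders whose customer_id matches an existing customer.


INNER JOIN keeps only orders rows whose customer_id matches an id in customers. Walk through each order:
  - order 1 (Keyboard): customer_id=4 -> matches Ivan
  - order 2 (Speaker): customer_id=NULL, no match -> dropped
  - order 3 (Headphones): customer_id=4 -> matches Ivan
  - order 4 (Tablet): customer_id=5 -> matches Yara
  - order 5 (Monitor): customer_id=NULL, no match -> dropped
  - order 6 (Charger): customer_id=2 -> matches Beth
  - order 7 (Desk): customer_id=4 -> matches Ivan
So 2 of 7 rows are dropped.

SQL:
SELECT a.product, b.name AS customer
FROM orders a
INNER JOIN customers b ON a.customer_id = b.id

Result:
product    | customer
-----------+---------
Keyboard   | Ivan    
Headphones | Ivan    
Tablet     | Yara    
Charger    | Beth    
Desk       | Ivan    


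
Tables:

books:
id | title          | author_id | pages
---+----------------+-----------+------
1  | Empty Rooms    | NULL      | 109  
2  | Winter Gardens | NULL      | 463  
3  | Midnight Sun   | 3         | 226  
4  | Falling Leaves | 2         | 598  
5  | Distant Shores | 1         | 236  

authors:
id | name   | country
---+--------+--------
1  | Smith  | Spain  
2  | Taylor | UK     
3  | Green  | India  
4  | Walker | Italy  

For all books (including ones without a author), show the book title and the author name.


LEFT JOIN keeps every row from books (the left table); where author_id has no match in authors, the author columns become NULL. Walk through each book:
  - book 1 (Empty Rooms): author_id=NULL, no match -> kept with NULL
  - book 2 (Winter Gardens): author_id=NULL, no match -> kept with NULL
  - book 3 (Midnight Sun): author_id=3 -> matches Green
  - book 4 (Falling Leaves): author_id=2 -> matches Taylor
  - book 5 (Distant Shores): author_id=1 -> matches Smith
All 5 rows appear; 2 have NULL author.

SQL:
SELECT a.title, b.name AS author
FROM books a
LEFT JOIN authors b ON a.author_id = b.id

Result:
title          | author
---------------+-------
Empty Rooms    | NULL  
Winter Gardens | NULL  
Midnight Sun   | Green 
Falling Leaves | Taylor
Distant Shores | Smith 


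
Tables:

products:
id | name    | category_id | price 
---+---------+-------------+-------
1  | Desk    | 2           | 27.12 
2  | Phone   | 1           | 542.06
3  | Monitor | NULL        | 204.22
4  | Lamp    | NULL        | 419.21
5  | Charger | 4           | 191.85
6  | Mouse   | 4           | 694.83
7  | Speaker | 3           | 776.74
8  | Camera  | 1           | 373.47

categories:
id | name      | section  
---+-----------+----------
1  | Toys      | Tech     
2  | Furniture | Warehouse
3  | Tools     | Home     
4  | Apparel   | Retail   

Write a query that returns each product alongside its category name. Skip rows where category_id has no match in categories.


INNER JOIN keeps only products rows whose category_id matches an id in categories. Walk through each product:
  - product 1 (Desk): category_id=2 -> matches Furniture
  - product 2 (Phone): category_id=1 -> matches Toys
  - product 3 (Monitor): category_id=NULL, no match -> dropped
  - product 4 (Lamp): category_id=NULL, no match -> dropped
  - product 5 (Charger): category_id=4 -> matches Apparel
  - product 6 (Mouse): category_id=4 -> matches Apparel
  - product 7 (Speaker): category_id=3 -> matches Tools
  - product 8 (Camera): category_id=1 -> matches Toys
So 2 of 8 rows are dropped.

SQL:
SELECT a.name, b.name AS category
FROM products a
INNER JOIN categories b ON a.category_id = b.id

Result:
name    | category 
--------+----------
Desk    | Furniture
Phone   | Toys     
Charger | Apparel  
Mouse   | Apparel  
Speaker | Tools    
Camera  | Toys     


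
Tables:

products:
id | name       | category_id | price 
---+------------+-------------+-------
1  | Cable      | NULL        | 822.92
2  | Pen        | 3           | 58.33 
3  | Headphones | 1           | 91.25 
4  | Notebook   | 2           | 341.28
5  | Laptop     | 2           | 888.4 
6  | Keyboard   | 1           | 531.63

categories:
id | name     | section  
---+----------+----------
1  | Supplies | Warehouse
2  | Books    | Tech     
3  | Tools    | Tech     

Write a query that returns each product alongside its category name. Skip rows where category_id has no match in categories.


INNER JOIN keeps only products rows whose category_id matches an id in categories. Walk through each product:
  - product 1 (Cable): category_id=NULL, no match -> dropped
  - product 2 (Pen): category_id=3 -> matches Tools
  - product 3 (Headphones): category_id=1 -> matches Supplies
  - product 4 (Notebook): category_id=2 -> matches Books
  - product 5 (Laptop): category_id=2 -> matches Books
  - product 6 (Keyboard): category_id=1 -> matches Supplies
So 1 of 6 rows is dropped.

SQL:
SELECT a.name, b.name AS category
FROM products a
INNER JOIN categories b ON a.category_id = b.id

Result:
name       | category
-----------+---------
Pen        | Tools   
Headphones | Supplies
Notebook   | Books   
Laptop     | Books   
Keyboard   | Supplies


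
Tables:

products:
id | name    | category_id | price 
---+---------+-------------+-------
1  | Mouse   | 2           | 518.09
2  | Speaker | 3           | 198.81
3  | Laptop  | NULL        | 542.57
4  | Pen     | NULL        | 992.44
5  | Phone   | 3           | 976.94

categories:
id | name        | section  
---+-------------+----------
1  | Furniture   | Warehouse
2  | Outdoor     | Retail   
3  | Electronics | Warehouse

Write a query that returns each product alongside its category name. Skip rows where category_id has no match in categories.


INNER JOIN keeps only products rows whose category_id matches an id in categories. Walk through each product:
  - product 1 (Mouse): category_id=2 -> matches Outdoor
  - product 2 (Speaker): category_id=3 -> matches Electronics
  - product 3 (Laptop): category_id=NULL, no match -> dropped
  - product 4 (Pen): category_id=NULL, no match -> dropped
  - product 5 (Phone): category_id=3 -> matches Electronics
So 2 of 5 rows are dropped.

SQL:
SELECT a.name, b.name AS category
FROM products a
INNER JOIN categories b ON a.category_id = b.id

Result:
name    | category   
--------+------------
Mouse   | Outdoor    
Speaker | Electronics
Phone   | Electronics


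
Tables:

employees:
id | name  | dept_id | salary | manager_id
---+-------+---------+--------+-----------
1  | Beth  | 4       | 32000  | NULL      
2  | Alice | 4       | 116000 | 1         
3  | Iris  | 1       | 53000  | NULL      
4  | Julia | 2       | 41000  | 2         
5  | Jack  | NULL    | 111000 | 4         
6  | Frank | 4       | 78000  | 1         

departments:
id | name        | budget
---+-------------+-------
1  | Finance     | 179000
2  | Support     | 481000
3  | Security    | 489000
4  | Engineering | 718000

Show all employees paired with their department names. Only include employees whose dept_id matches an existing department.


INNER JOIN keeps only employees rows whose dept_id matches an id in departments. Walk through each employee:
  - employee 1 (Beth): dept_id=4 -> matches Engineering
  - employee 2 (Alice): dept_id=4 -> matches Engineering
  - employee 3 (Iris): dept_id=1 -> matches Finance
  - employee 4 (Julia): dept_id=2 -> matches Support
  - employee 5 (Jack): dept_id=NULL, no match -> dropped
  - employee 6 (Frank): dept_id=4 -> matches Engineering
So 1 of 6 rows is dropped.

SQL:
SELECT a.name, b.name AS department
FROM employees a
INNER JOIN departments b ON a.dept_id = b.id

Result:
name  | department 
------+------------
Beth  | Engineering
Alice | Engineering
Iris  | Finance    
Julia | Support    
Frank | Engineering


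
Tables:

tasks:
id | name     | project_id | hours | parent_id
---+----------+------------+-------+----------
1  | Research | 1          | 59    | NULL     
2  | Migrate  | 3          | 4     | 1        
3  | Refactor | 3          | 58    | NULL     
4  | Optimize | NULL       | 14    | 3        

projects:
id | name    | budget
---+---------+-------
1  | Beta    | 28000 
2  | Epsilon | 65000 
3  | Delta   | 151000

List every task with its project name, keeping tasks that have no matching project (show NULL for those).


LEFT JOIN keeps every row from tasks (the left table); where project_id has no match in projects, the project columns become NULL. Walk through each task:
  - task 1 (Research): project_id=1 -> matches Beta
  - task 2 (Migrate): project_id=3 -> matches Delta
  - task 3 (Refactor): project_id=3 -> matches Delta
  - task 4 (Optimize): project_id=NULL, no match -> kept with NULL
All 4 rows appear; 1 has NULL project.

SQL:
SELECT a.name, b.name AS project
FROM tasks a
LEFT JOIN projects b ON a.project_id = b.id

Result:
name     | project
---------+--------
Research | Beta   
Migrate  | Delta  
Refactor | Delta  
Optimize | NULL   


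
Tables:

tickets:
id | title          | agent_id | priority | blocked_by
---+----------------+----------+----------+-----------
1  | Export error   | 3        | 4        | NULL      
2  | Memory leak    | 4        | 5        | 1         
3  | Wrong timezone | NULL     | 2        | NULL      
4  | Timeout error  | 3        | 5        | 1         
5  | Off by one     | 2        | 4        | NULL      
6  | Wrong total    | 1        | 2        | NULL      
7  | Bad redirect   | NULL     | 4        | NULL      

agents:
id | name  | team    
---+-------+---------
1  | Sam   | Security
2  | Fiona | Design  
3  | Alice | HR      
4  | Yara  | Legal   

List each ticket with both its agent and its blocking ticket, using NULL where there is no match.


Two LEFT JOINs from the same base table tickets: one to agents via agent_id, one to tickets itself via blocked_by. Both are LEFT so every ticket is preserved.
Match against agents:
  - ticket 1 (Export error): agent_id=3 -> matches Alice
  - ticket 2 (Memory leak): agent_id=4 -> matches Yara
  - ticket 3 (Wrong timezone): agent_id=NULL, no match -> kept with NULL
  - ticket 4 (Timeout error): agent_id=3 -> matches Alice
  - ticket 5 (Off by one): agent_id=2 -> matches Fiona
  - ticket 6 (Wrong total): agent_id=1 -> matches Sam
  - ticket 7 (Bad redirect): agent_id=NULL, no match -> kept with NULL
Match against tickets (self):
  - ticket 1 (Export error): blocked_by=NULL -> NULL
  - ticket 2 (Memory leak): blocked_by=1 -> Export error
  - ticket 3 (Wrong timezone): blocked_by=NULL -> NULL
  - ticket 4 (Timeout error): blocked_by=1 -> Export error
  - ticket 5 (Off by one): blocked_by=NULL -> NULL
  - ticket 6 (Wrong total): blocked_by=NULL -> NULL
  - ticket 7 (Bad redirect): blocked_by=NULL -> NULL

SQL:
SELECT a.title, b.name AS agent, c.title AS blocked_by
FROM tickets a
LEFT JOIN agents b ON a.agent_id = b.id
LEFT JOIN tickets c ON a.blocked_by = c.id

Result:
title          | agent | blocked_by  
---------------+-------+-------------
Export error   | Alice | NULL        
Memory leak    | Yara  | Export error
Wrong timezone | NULL  | NULL        
Timeout error  | Alice | Export error
Off by one     | Fiona | NULL        
Wrong total    | Sam   | NULL        
Bad redirect   | NULL  | NULL        


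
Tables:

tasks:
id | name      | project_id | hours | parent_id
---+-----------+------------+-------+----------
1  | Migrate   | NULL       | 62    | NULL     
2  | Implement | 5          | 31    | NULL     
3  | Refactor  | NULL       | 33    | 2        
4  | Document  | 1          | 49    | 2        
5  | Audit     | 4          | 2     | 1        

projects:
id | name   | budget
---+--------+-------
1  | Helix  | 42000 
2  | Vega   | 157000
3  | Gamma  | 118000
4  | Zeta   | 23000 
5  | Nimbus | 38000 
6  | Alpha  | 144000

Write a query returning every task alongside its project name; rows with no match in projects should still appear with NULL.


LEFT JOIN keeps every row from tasks (the left table); where project_id has no match in projects, the project columns become NULL. Walk through each task:
  - task 1 (Migrate): project_id=NULL, no match -> kept with NULL
  - task 2 (Implement): project_id=5 -> matches Nimbus
  - task 3 (Refactor): project_id=NULL, no match -> kept with NULL
  - task 4 (Document): project_id=1 -> matches Helix
  - task 5 (Audit): project_id=4 -> matches Zeta
All 5 rows appear; 2 have NULL project.

SQL:
SELECT a.name, b.name AS project
FROM tasks a
LEFT JOIN projects b ON a.project_id = b.id

Result:
name      | project
----------+--------
Migrate   | NULL   
Implement | Nimbus 
Refactor  | NULL   
Document  | Helix  
Audit     | Zeta   


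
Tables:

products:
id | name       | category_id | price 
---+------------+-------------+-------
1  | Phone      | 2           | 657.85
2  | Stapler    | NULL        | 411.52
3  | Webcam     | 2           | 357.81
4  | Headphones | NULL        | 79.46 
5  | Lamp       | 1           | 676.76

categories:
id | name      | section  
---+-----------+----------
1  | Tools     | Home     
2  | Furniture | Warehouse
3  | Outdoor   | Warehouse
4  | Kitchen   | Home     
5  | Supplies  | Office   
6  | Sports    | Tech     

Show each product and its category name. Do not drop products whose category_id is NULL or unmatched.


LEFT JOIN keeps every row from products (the left table); where category_id has no match in categories, the category columns become NULL. Walk through each product:
  - product 1 (Phone): category_id=2 -> matches Furniture
  - product 2 (Stapler): category_id=NULL, no match -> kept with NULL
  - product 3 (Webcam): category_id=2 -> matches Furniture
  - product 4 (Headphones): category_id=NULL, no match -> kept with NULL
  - product 5 (Lamp): category_id=1 -> matches Tools
All 5 rows appear; 2 have NULL category.

SQL:
SELECT a.name, b.name AS category
FROM products a
LEFT JOIN categories b ON a.category_id = b.id

Result:
name       | category 
-----------+----------
Phone      | Furniture
Stapler    | NULL     
Webcam     | Furniture
Headphones | NULL     
Lamp       | Tools    


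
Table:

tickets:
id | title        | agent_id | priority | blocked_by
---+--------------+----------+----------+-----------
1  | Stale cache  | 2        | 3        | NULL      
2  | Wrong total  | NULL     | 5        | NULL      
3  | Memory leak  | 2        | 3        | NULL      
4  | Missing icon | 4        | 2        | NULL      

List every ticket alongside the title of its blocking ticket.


This is a self-join: tickets is joined to a second copy of itself, matching each row's blocked_by to another row's id. Use LEFT JOIN so rows with blocked_by=NULL are kept.
  - ticket 1 (Stale cache): blocked_by=NULL -> NULL
  - ticket 2 (Wrong total): blocked_by=NULL -> NULL
  - ticket 3 (Memory leak): blocked_by=NULL -> NULL
  - ticket 4 (Missing icon): blocked_by=NULL -> NULL

SQL:
SELECT a.title AS item, b.title AS blocked_by
FROM tickets a
LEFT JOIN tickets b ON a.blocked_by = b.id

Result:
item         | blocked_by
-------------+-----------
Stale cache  | NULL      
Wrong total  | NULL      
Memory leak  | NULL      
Missing icon | NULL      


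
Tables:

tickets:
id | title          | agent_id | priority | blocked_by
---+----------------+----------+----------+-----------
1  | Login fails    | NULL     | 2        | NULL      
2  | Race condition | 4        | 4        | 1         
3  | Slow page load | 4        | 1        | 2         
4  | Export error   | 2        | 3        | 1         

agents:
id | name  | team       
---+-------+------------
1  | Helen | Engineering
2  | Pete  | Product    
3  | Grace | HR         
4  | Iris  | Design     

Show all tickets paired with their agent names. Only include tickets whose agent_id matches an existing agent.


INNER JOIN keeps only tickets rows whose agent_id matches an id in agents. Walk through each ticket:
  - ticket 1 (Login fails): agent_id=NULL, no match -> dropped
  - ticket 2 (Race condition): agent_id=4 -> matches Iris
  - ticket 3 (Slow page load): agent_id=4 -> matches Iris
  - ticket 4 (Export error): agent_id=2 -> matches Pete
So 1 of 4 rows is dropped.

SQL:
SELECT a.title, b.name AS agent
FROM tickets a
INNER JOIN agents b ON a.agent_id = b.id

Result:
title          | agent
---------------+------
Race condition | Iris 
Slow page load | Iris 
Export error   | Pete 


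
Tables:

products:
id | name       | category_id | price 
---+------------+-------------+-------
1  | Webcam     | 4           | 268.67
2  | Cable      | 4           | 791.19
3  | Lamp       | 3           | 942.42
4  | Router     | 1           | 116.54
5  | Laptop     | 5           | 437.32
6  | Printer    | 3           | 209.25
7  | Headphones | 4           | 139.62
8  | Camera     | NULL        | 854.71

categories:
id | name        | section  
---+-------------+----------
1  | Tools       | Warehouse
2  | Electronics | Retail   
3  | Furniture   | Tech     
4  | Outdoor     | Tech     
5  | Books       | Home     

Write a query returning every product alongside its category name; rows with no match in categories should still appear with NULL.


LEFT JOIN keeps every row from products (the left table); where category_id has no match in categories, the category columns become NULL. Walk through each product:
  - product 1 (Webcam): category_id=4 -> matches Outdoor
  - product 2 (Cable): category_id=4 -> matches Outdoor
  - product 3 (Lamp): category_id=3 -> matches Furniture
  - product 4 (Router): category_id=1 -> matches Tools
  - product 5 (Laptop): category_id=5 -> matches Books
  - product 6 (Printer): category_id=3 -> matches Furniture
  - product 7 (Headphones): category_id=4 -> matches Outdoor
  - product 8 (Camera): category_id=NULL, no match -> kept with NULL
All 8 rows appear; 1 has NULL category.

SQL:
SELECT a.name, b.name AS category
FROM products a
LEFT JOIN categories b ON a.category_id = b.id

Result:
name       | category 
-----------+----------
Webcam     | Outdoor  
Cable      | Outdoor  
Lamp       | Furniture
Router     | Tools    
Laptop     | Books    
Printer    | Furniture
Headphones | Outdoor  
Camera     | NULL     
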